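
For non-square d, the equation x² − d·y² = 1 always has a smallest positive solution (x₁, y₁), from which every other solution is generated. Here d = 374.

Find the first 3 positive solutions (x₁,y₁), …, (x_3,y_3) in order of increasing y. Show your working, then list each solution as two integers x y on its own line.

3365 174
22646449 1171020
152410598405 7880964426

[19; 2,1,18,1,2,38] for √374; ℓ=6 ⇒ convergent index 5
i=0: a=19 ⇒ p=19, q=1
…
i=2: a=1 ⇒ p=58, q=3
i=3: a=18 ⇒ p=1083, q=56
i=4: a=1 ⇒ p=1141, q=59
i=5: a=2 ⇒ p=3365, q=174
fundamental: x₁=3365, y₁=174  (since 11323225 − 374·30276 = 1)
n=2: (3365,174)∘(3365,174) = (3365·3365+374·174·174, 3365·174+174·3365) = (22646449,1171020)
n=3: (22646449,1171020)∘(3365,174) = (3365·22646449+374·174·1171020, 3365·1171020+174·22646449) = (152410598405,7880964426)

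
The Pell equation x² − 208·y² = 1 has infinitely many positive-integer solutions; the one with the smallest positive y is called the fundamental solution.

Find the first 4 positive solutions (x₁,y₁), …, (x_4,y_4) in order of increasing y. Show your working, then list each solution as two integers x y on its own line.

649 45
842401 58410
1093435849 75816135
1419278889601 98409284820

d=208: √d = [14; 2,2,1,2,2,28] (ℓ=6, even), read p_5/q_5
i=0: a=14 ⇒ p=14, q=1
…
i=2: a=2 ⇒ p=72, q=5
…
i=4: a=2 ⇒ p=274, q=19
i=5: a=2 ⇒ p=649, q=45
(x₁, y₁) = (649, 45);  649² − 208·45² = 1 ✓
(x_2, y_2) = (649·649 + 208·45·45, 649·45 + 45·649) = (842401, 58410)
(x_3, y_3) = (649·842401 + 208·45·58410, 649·58410 + 45·842401) = (1093435849, 75816135)
(x_4, y_4) = (649·1093435849 + 208·45·75816135, 649·75816135 + 45·1093435849) = (1419278889601, 98409284820)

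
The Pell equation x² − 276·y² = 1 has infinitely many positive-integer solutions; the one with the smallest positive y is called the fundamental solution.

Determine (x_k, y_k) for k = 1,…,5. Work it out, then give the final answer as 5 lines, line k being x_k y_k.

7775 468
120901249 7277400
1880014414175 113163569532
29234224019520001 1759693498945200
454592181623521601375 27363233795434290468

d=276: √d = [16; 1,1,1,1,2,2,2,1,1,1,1,32] (ℓ=12, even), read p_11/q_11
k=0  a_k=16  p_k/q_k = 16/1
k=1  a_k=1  p_k/q_k = 17/1
k=2  a_k=1  p_k/q_k = 33/2
k=3  a_k=1  p_k/q_k = 50/3
k=4  a_k=1  p_k/q_k = 83/5
k=5  a_k=2  p_k/q_k = 216/13
…
k=7  a_k=2  p_k/q_k = 1246/75
k=8  a_k=1  p_k/q_k = 1761/106
k=9  a_k=1  p_k/q_k = 3007/181
k=10  a_k=1  p_k/q_k = 4768/287
k=11  a_k=1  p_k/q_k = 7775/468
→ (7775, 468).  Check: 7775²=60450625, 276·468²=60450624, difference 1.
n=2: (7775,468)∘(7775,468) = (7775·7775+276·468·468, 7775·468+468·7775) = (120901249,7277400)
n=3: (120901249,7277400)∘(7775,468) = (7775·120901249+276·468·7277400, 7775·7277400+468·120901249) = (1880014414175,113163569532)
n=4: (1880014414175,113163569532)∘(7775,468) = (7775·1880014414175+276·468·113163569532, 7775·113163569532+468·1880014414175) = (29234224019520001,1759693498945200)
n=5: (29234224019520001,1759693498945200)∘(7775,468) = (7775·29234224019520001+276·468·1759693498945200, 7775·1759693498945200+468·29234224019520001) = (454592181623521601375,27363233795434290468)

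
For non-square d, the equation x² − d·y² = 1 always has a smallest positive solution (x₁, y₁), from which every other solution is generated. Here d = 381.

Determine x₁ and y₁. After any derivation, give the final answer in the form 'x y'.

d=381: √d = [19; 1,1,12,1,1,38] (ℓ=6, even), read p_5/q_5
step 0: (19, 1)  from 19·(1,0) + (0,1)
step 1: (20, 1)  from 1·(19,1) + (1,0)
…
step 3: (488, 25)  from 12·(39,2) + (20,1)
step 4: (527, 27)  from 1·(488,25) + (39,2)
step 5: (1015, 52)  from 1·(527,27) + (488,25)
(x₁, y₁) = (1015, 52);  1015² − 381·52² = 1 ✓

1015 52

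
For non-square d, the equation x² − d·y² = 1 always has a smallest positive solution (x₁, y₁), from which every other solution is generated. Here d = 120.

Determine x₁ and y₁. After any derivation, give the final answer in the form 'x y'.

11 1

√120 → a₀=10, period (1,20); ℓ=2 even so k=1
i=0: a=10 ⇒ p=10, q=1
i=1: a=1 ⇒ p=11, q=1
(x₁, y₁) = (11, 1);  11² − 120·1² = 1 ✓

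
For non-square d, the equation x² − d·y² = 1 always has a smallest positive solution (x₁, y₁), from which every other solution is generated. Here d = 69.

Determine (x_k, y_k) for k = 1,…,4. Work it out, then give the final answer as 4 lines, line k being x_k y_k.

7775 936
120901249 14554800
1880014414175 226327139064
29234224019520001 3519386997890400

√69 → a₀=8, period (3,3,1,4,1,3,3,16); ℓ=8 even so k=7
i=0: a=8 ⇒ p=8, q=1
i=1: a=3 ⇒ p=25, q=3
…
i=3: a=1 ⇒ p=108, q=13
i=4: a=4 ⇒ p=515, q=62
i=5: a=1 ⇒ p=623, q=75
i=6: a=3 ⇒ p=2384, q=287
i=7: a=3 ⇒ p=7775, q=936
fundamental: x₁=7775, y₁=936  (since 60450625 − 69·876096 = 1)
(x_2, y_2) = (7775·7775 + 69·936·936, 7775·936 + 936·7775) = (120901249, 14554800)
(x_3, y_3) = (7775·120901249 + 69·936·14554800, 7775·14554800 + 936·120901249) = (1880014414175, 226327139064)
(x_4, y_4) = (7775·1880014414175 + 69·936·226327139064, 7775·226327139064 + 936·1880014414175) = (29234224019520001, 3519386997890400)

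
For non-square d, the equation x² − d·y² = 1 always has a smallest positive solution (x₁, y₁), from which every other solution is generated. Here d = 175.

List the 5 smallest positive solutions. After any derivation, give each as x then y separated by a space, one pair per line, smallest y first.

d=175: √d = [13; 4,2,1,2,4,26] (ℓ=6, even), read p_5/q_5
a_0=13:  p_0=13·1+0=13,  q_0=13·0+1=1
a_1=4:  p_1=4·13+1=53,  q_1=4·1+0=4
…
a_3=1:  p_3=1·119+53=172,  q_3=1·9+4=13
a_4=2:  p_4=2·172+119=463,  q_4=2·13+9=35
a_5=4:  p_5=4·463+172=2024,  q_5=4·35+13=153
(x₁, y₁) = (2024, 153);  2024² − 175·153² = 1 ✓
(2024+153√175)^2 = 8193151 + 619344√175
(2024+153√175)^3 = 33165873224 + 2507104359√175
(2024+153√175)^4 = 134255446617601 + 10148757825888√175
(2024+153√175)^5 = 543466014742175624 + 41082169172090265√175

2024 153
8193151 619344
33165873224 2507104359
134255446617601 10148757825888
543466014742175624 41082169172090265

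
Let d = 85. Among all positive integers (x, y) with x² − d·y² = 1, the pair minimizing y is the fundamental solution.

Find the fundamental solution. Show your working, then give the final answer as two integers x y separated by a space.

285769 30996

√85 = [9; 4,1,1,4,18, …], period ℓ=5 (odd) → k=9
a_0=9:  p_0=9·1+0=9,  q_0=9·0+1=1
a_1=4:  p_1=4·9+1=37,  q_1=4·1+0=4
…
a_3=1:  p_3=1·46+37=83,  q_3=1·5+4=9
…
a_5=18:  p_5=18·378+83=6887,  q_5=18·41+9=747
a_6=4:  p_6=4·6887+378=27926,  q_6=4·747+41=3029
a_7=1:  p_7=1·27926+6887=34813,  q_7=1·3029+747=3776
a_8=1:  p_8=1·34813+27926=62739,  q_8=1·3776+3029=6805
a_9=4:  p_9=4·62739+34813=285769,  q_9=4·6805+3776=30996
fundamental: x₁=285769, y₁=30996  (since 81663921361 − 85·960752016 = 1)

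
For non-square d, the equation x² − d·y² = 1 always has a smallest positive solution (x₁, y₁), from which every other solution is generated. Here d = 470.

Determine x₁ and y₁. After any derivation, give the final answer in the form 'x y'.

1691 78

d=470: √d = [21; 1,2,8,2,1,42] (ℓ=6, even), read p_5/q_5
step 0: (21, 1)  from 21·(1,0) + (0,1)
…
step 3: (542, 25)  from 8·(65,3) + (22,1)
step 4: (1149, 53)  from 2·(542,25) + (65,3)
step 5: (1691, 78)  from 1·(1149,53) + (542,25)
(x₁, y₁) = (1691, 78);  1691² − 470·78² = 1 ✓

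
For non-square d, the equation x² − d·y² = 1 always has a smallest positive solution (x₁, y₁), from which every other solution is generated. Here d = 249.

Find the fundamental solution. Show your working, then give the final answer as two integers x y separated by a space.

[15; 1,3,1,1,5,…,3,1,30] for √249; ℓ=16 ⇒ convergent index 15
i=0: a=15 ⇒ p=15, q=1
i=1: a=1 ⇒ p=16, q=1
i=2: a=3 ⇒ p=63, q=4
i=3: a=1 ⇒ p=79, q=5
…
i=6: a=1 ⇒ p=931, q=59
…
i=8: a=10 ⇒ p=36751, q=2329
…
i=10: a=1 ⇒ p=150586, q=9543
…
i=14: a=3 ⇒ p=6669699, q=422675
i=15: a=1 ⇒ p=8553815, q=542076
→ (8553815, 542076).  Check: 8553815²=73167751054225, 249·542076²=73167751054224, difference 1.

8553815 542076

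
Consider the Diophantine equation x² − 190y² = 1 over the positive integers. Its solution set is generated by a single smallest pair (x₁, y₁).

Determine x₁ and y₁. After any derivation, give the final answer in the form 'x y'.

52021 3774

√190 → a₀=13, period (1,3,1,1,1,…,3,1,26); ℓ=14 even so k=13
i=0: a=13 ⇒ p=13, q=1
i=1: a=1 ⇒ p=14, q=1
i=2: a=3 ⇒ p=55, q=4
i=3: a=1 ⇒ p=69, q=5
i=4: a=1 ⇒ p=124, q=9
i=5: a=1 ⇒ p=193, q=14
…
i=8: a=2 ⇒ p=2936, q=213
i=9: a=1 ⇒ p=4149, q=301
i=10: a=1 ⇒ p=7085, q=514
i=11: a=1 ⇒ p=11234, q=815
i=12: a=3 ⇒ p=40787, q=2959
i=13: a=1 ⇒ p=52021, q=3774
fundamental: x₁=52021, y₁=3774  (since 2706184441 − 190·14243076 = 1)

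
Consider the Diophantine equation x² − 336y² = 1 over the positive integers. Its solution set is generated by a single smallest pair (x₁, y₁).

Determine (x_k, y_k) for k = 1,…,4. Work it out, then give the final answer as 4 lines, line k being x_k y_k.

55 3
6049 330
665335 36297
73180801 3992340

√336 = [18; 3,36, …], period ℓ=2 (even) → k=1
k=0  a_k=18  p_k/q_k = 18/1
k=1  a_k=3  p_k/q_k = 55/3
→ (55, 3).  Check: 55²=3025, 336·3²=3024, difference 1.
k=2:  x_2 = 55·55+336·3·3 = 6049,  y_2 = 55·3+3·55 = 330
k=3:  x_3 = 55·6049+336·3·330 = 665335,  y_3 = 55·330+3·6049 = 36297
k=4:  x_4 = 55·665335+336·3·36297 = 73180801,  y_4 = 55·36297+3·665335 = 3992340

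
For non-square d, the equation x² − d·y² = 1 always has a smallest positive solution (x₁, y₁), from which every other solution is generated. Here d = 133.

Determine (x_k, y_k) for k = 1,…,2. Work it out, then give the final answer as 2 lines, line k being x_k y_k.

√133 = [11; 1,1,7,5,1,…,1,1,22, …], period ℓ=16 (even) → k=15
step 0: (11, 1)  from 11·(1,0) + (0,1)
…
step 2: (23, 2)  from 1·(12,1) + (11,1)
step 3: (173, 15)  from 7·(23,2) + (12,1)
…
step 5: (1061, 92)  from 1·(888,77) + (173,15)
step 6: (1949, 169)  from 1·(1061,92) + (888,77)
…
step 8: (7969, 691)  from 2·(3010,261) + (1949,169)
step 9: (10979, 952)  from 1·(7969,691) + (3010,261)
step 10: (18948, 1643)  from 1·(10979,952) + (7969,691)
step 11: (29927, 2595)  from 1·(18948,1643) + (10979,952)
step 12: (168583, 14618)  from 5·(29927,2595) + (18948,1643)
step 13: (1210008, 104921)  from 7·(168583,14618) + (29927,2595)
step 14: (1378591, 119539)  from 1·(1210008,104921) + (168583,14618)
step 15: (2588599, 224460)  from 1·(1378591,119539) + (1210008,104921)
→ (2588599, 224460).  Check: 2588599²=6700844782801, 133·224460²=6700844782800, difference 1.
n=2: (2588599,224460)∘(2588599,224460) = (2588599·2588599+133·224460·224460, 2588599·224460+224460·2588599) = (13401689565601,1162073863080)

2588599 224460
13401689565601 1162073863080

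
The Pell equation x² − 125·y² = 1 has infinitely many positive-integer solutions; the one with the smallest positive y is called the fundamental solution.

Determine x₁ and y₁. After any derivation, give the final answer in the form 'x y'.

√125 = [11; 5,1,1,5,22, …], period ℓ=5 (odd) → k=9
a_0=11:  p_0=11·1+0=11,  q_0=11·0+1=1
a_1=5:  p_1=5·11+1=56,  q_1=5·1+0=5
a_2=1:  p_2=1·56+11=67,  q_2=1·5+1=6
a_3=1:  p_3=1·67+56=123,  q_3=1·6+5=11
a_4=5:  p_4=5·123+67=682,  q_4=5·11+6=61
a_5=22:  p_5=22·682+123=15127,  q_5=22·61+11=1353
a_6=5:  p_6=5·15127+682=76317,  q_6=5·1353+61=6826
a_7=1:  p_7=1·76317+15127=91444,  q_7=1·6826+1353=8179
a_8=1:  p_8=1·91444+76317=167761,  q_8=1·8179+6826=15005
a_9=5:  p_9=5·167761+91444=930249,  q_9=5·15005+8179=83204
→ (930249, 83204).  Check: 930249²=865363202001, 125·83204²=865363202000, difference 1.

930249 83204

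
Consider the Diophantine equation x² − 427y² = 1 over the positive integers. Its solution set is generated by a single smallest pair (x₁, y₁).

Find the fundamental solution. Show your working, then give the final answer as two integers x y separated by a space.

62 3

√427 → a₀=20, period (1,1,1,40); ℓ=4 even so k=3
a_0=20:  p_0=20·1+0=20,  q_0=20·0+1=1
a_1=1:  p_1=1·20+1=21,  q_1=1·1+0=1
a_2=1:  p_2=1·21+20=41,  q_2=1·1+1=2
a_3=1:  p_3=1·41+21=62,  q_3=1·2+1=3
(x₁, y₁) = (62, 3);  62² − 427·3² = 1 ✓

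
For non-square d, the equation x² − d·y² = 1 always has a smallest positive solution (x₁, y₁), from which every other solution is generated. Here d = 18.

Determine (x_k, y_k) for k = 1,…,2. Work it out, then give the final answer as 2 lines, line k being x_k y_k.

[4; 4,8] for √18; ℓ=2 ⇒ convergent index 1
i=0: a=4 ⇒ p=4, q=1
i=1: a=4 ⇒ p=17, q=4
→ (17, 4).  Check: 17²=289, 18·4²=288, difference 1.
(x_2, y_2) = (17·17 + 18·4·4, 17·4 + 4·17) = (577, 136)

17 4
577 136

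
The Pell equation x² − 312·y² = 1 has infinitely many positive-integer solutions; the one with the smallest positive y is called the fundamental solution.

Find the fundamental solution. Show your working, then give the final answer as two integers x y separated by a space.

53 3

√312 → a₀=17, period (1,1,1,34); ℓ=4 even so k=3
step 0: (17, 1)  from 17·(1,0) + (0,1)
step 1: (18, 1)  from 1·(17,1) + (1,0)
step 2: (35, 2)  from 1·(18,1) + (17,1)
step 3: (53, 3)  from 1·(35,2) + (18,1)
→ (53, 3).  Check: 53²=2809, 312·3²=2808, difference 1.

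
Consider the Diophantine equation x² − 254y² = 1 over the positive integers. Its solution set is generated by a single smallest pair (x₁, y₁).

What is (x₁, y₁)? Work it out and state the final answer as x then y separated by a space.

√254 → a₀=15, period (1,14,1,30); ℓ=4 even so k=3
i=0: a=15 ⇒ p=15, q=1
…
i=2: a=14 ⇒ p=239, q=15
i=3: a=1 ⇒ p=255, q=16
fundamental: x₁=255, y₁=16  (since 65025 − 254·256 = 1)

255 16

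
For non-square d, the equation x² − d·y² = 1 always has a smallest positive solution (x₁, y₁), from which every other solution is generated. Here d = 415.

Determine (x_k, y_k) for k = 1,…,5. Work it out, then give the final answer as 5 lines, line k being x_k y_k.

√415 → a₀=20, period (2,1,2,4,6,…,1,2,40); ℓ=16 even so k=15
step 0: (20, 1)  from 20·(1,0) + (0,1)
…
step 4: (713, 35)  from 4·(163,8) + (61,3)
…
step 6: (5154, 253)  from 1·(4441,218) + (713,35)
…
step 8: (33939, 1666)  from 3·(9595,471) + (5154,253)
step 9: (43534, 2137)  from 1·(33939,1666) + (9595,471)
step 10: (77473, 3803)  from 1·(43534,2137) + (33939,1666)
step 11: (508372, 24955)  from 6·(77473,3803) + (43534,2137)
step 12: (2110961, 103623)  from 4·(508372,24955) + (77473,3803)
step 13: (4730294, 232201)  from 2·(2110961,103623) + (508372,24955)
step 14: (6841255, 335824)  from 1·(4730294,232201) + (2110961,103623)
step 15: (18412804, 903849)  from 2·(6841255,335824) + (4730294,232201)
(x₁, y₁) = (18412804, 903849);  18412804² − 415·903849² = 1 ✓
(x_2, y_2) = (18412804·18412804 + 415·903849·903849, 18412804·903849 + 903849·18412804) = (678062702284831, 33284788965192)
(x_3, y_3) = (18412804·678062702284831 + 415·903849·33284788965192, 18412804·33284788965192 + 903849·678062702284831) = (24970071273761872339444, 1225732590794885332887)
(x_4, y_4) = (18412804·24970071273761872339444 + 415·903849·1225732590794885332887, 18412804·1225732590794885332887 + 903849·24970071273761872339444) = (919538056459614718055705397121, 45138347901436822389057205104)
(x_5, y_5) = (18412804·919538056459614718055705397121 + 415·903849·45138347901436822389057205104, 18412804·45138347901436822389057205104 + 903849·919538056459614718055705397121) = (33862548008263614468078655355989935124, 1662247105585933832332453329850170345)

18412804 903849
678062702284831 33284788965192
24970071273761872339444 1225732590794885332887
919538056459614718055705397121 45138347901436822389057205104
33862548008263614468078655355989935124 1662247105585933832332453329850170345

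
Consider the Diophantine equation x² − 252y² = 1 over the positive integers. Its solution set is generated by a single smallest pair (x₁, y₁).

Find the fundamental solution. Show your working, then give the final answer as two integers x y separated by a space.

127 8

d=252: √d = [15; 1,6,1,30] (ℓ=4, even), read p_3/q_3
i=0: a=15 ⇒ p=15, q=1
…
i=2: a=6 ⇒ p=111, q=7
i=3: a=1 ⇒ p=127, q=8
fundamental: x₁=127, y₁=8  (since 16129 − 252·64 = 1)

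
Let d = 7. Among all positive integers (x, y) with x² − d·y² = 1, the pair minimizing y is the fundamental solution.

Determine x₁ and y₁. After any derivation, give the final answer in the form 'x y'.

8 3

[2; 1,1,1,4] for √7; ℓ=4 ⇒ convergent index 3
k=0  a_k=2  p_k/q_k = 2/1
k=1  a_k=1  p_k/q_k = 3/1
k=2  a_k=1  p_k/q_k = 5/2
k=3  a_k=1  p_k/q_k = 8/3
→ (8, 3).  Check: 8²=64, 7·3²=63, difference 1.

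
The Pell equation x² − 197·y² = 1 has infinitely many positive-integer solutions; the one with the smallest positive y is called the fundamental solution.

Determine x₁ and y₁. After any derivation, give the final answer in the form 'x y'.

d=197: √d = [14; 28] (ℓ=1, odd), read p_1/q_1
step 0: (14, 1)  from 14·(1,0) + (0,1)
step 1: (393, 28)  from 28·(14,1) + (1,0)
→ (393, 28).  Check: 393²=154449, 197·28²=154448, difference 1.

393 28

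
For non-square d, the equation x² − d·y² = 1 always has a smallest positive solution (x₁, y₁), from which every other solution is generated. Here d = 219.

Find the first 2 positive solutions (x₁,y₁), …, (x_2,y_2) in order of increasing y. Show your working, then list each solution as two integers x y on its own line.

d=219: √d = [14; 1,3,1,28] (ℓ=4, even), read p_3/q_3
a_0=14:  p_0=14·1+0=14,  q_0=14·0+1=1
a_1=1:  p_1=1·14+1=15,  q_1=1·1+0=1
a_2=3:  p_2=3·15+14=59,  q_2=3·1+1=4
a_3=1:  p_3=1·59+15=74,  q_3=1·4+1=5
→ (74, 5).  Check: 74²=5476, 219·5²=5475, difference 1.
(x_2, y_2) = (74·74 + 219·5·5, 74·5 + 5·74) = (10951, 740)

74 5
10951 740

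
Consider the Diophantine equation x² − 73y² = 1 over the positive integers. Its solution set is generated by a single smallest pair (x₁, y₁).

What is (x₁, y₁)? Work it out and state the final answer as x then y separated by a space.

[8; 1,1,5,5,1,1,16] for √73; ℓ=7 ⇒ convergent index 13
step 0: (8, 1)  from 8·(1,0) + (0,1)
step 1: (9, 1)  from 1·(8,1) + (1,0)
…
step 3: (94, 11)  from 5·(17,2) + (9,1)
…
step 5: (581, 68)  from 1·(487,57) + (94,11)
…
step 7: (17669, 2068)  from 16·(1068,125) + (581,68)
…
step 12: (1241008, 145249)  from 1·(1040241,121751) + (200767,23498)
step 13: (2281249, 267000)  from 1·(1241008,145249) + (1040241,121751)
(x₁, y₁) = (2281249, 267000);  2281249² − 73·267000² = 1 ✓

2281249 267000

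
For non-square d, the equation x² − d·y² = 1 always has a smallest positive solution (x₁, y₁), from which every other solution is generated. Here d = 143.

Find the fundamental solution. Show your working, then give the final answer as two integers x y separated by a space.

12 1

√143 → a₀=11, period (1,22); ℓ=2 even so k=1
k=0  a_k=11  p_k/q_k = 11/1
k=1  a_k=1  p_k/q_k = 12/1
→ (12, 1).  Check: 12²=144, 143·1²=143, difference 1.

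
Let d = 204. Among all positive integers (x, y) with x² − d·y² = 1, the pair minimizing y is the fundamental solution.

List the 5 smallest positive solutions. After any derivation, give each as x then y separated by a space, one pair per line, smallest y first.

4999 350
49980001 3499300
499700044999 34986001050
4996000999920001 349790034998600
49950017497500124999 3497200734930001750

[14; 3,1,1,6,1,1,3,28] for √204; ℓ=8 ⇒ convergent index 7
i=0: a=14 ⇒ p=14, q=1
…
i=2: a=1 ⇒ p=57, q=4
…
i=6: a=1 ⇒ p=1414, q=99
i=7: a=3 ⇒ p=4999, q=350
(x₁, y₁) = (4999, 350);  4999² − 204·350² = 1 ✓
(4999+350√204)^2 = 49980001 + 3499300√204
(4999+350√204)^3 = 499700044999 + 34986001050√204
(4999+350√204)^4 = 4996000999920001 + 349790034998600√204
(4999+350√204)^5 = 49950017497500124999 + 3497200734930001750√204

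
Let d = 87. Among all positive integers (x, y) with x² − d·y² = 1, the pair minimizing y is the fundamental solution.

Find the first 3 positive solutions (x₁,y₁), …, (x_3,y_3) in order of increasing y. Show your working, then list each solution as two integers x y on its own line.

d=87: √d = [9; 3,18] (ℓ=2, even), read p_1/q_1
i=0: a=9 ⇒ p=9, q=1
i=1: a=3 ⇒ p=28, q=3
(x₁, y₁) = (28, 3);  28² − 87·3² = 1 ✓
k=2:  x_2 = 28·28+87·3·3 = 1567,  y_2 = 28·3+3·28 = 168
k=3:  x_3 = 28·1567+87·3·168 = 87724,  y_3 = 28·168+3·1567 = 9405

28 3
1567 168
87724 9405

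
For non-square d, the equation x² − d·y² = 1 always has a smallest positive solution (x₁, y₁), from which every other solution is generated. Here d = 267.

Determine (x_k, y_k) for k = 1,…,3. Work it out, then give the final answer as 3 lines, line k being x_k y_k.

2402 147
11539207 706188
55434348026 3392527005

[16; 2,1,15,1,2,32] for √267; ℓ=6 ⇒ convergent index 5
a_0=16:  p_0=16·1+0=16,  q_0=16·0+1=1
a_1=2:  p_1=2·16+1=33,  q_1=2·1+0=2
a_2=1:  p_2=1·33+16=49,  q_2=1·2+1=3
a_3=15:  p_3=15·49+33=768,  q_3=15·3+2=47
a_4=1:  p_4=1·768+49=817,  q_4=1·47+3=50
a_5=2:  p_5=2·817+768=2402,  q_5=2·50+47=147
→ (2402, 147).  Check: 2402²=5769604, 267·147²=5769603, difference 1.
(2402+147√267)^2 = 11539207 + 706188√267
(2402+147√267)^3 = 55434348026 + 3392527005√267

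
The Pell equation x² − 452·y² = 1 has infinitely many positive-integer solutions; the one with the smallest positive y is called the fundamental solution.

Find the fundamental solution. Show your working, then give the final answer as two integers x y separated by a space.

√452 = [21; 3,1,5,3,10,3,5,1,3,42, …], period ℓ=10 (even) → k=9
a_0=21:  p_0=21·1+0=21,  q_0=21·0+1=1
a_1=3:  p_1=3·21+1=64,  q_1=3·1+0=3
a_2=1:  p_2=1·64+21=85,  q_2=1·3+1=4
…
a_4=3:  p_4=3·489+85=1552,  q_4=3·23+4=73
…
a_6=3:  p_6=3·16009+1552=49579,  q_6=3·753+73=2332
…
a_8=1:  p_8=1·263904+49579=313483,  q_8=1·12413+2332=14745
a_9=3:  p_9=3·313483+263904=1204353,  q_9=3·14745+12413=56648
fundamental: x₁=1204353, y₁=56648  (since 1450466148609 − 452·3208995904 = 1)

1204353 56648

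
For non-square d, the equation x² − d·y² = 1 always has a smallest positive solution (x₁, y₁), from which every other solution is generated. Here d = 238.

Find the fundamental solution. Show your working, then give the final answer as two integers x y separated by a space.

11663 756

√238 → a₀=15, period (2,2,1,14,1,2,2,30); ℓ=8 even so k=7
step 0: (15, 1)  from 15·(1,0) + (0,1)
step 1: (31, 2)  from 2·(15,1) + (1,0)
…
step 3: (108, 7)  from 1·(77,5) + (31,2)
step 4: (1589, 103)  from 14·(108,7) + (77,5)
…
step 6: (4983, 323)  from 2·(1697,110) + (1589,103)
step 7: (11663, 756)  from 2·(4983,323) + (1697,110)
(x₁, y₁) = (11663, 756);  11663² − 238·756² = 1 ✓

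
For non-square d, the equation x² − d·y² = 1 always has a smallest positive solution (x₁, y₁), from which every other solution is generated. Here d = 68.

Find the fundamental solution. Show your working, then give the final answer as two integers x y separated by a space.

33 4

[8; 4,16] for √68; ℓ=2 ⇒ convergent index 1
step 0: (8, 1)  from 8·(1,0) + (0,1)
step 1: (33, 4)  from 4·(8,1) + (1,0)
(x₁, y₁) = (33, 4);  33² − 68·4² = 1 ✓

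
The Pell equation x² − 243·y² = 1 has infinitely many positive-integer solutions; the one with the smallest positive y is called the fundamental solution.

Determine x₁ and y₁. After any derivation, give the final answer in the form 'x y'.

[15; 1,1,2,3,15,3,2,1,1,30] for √243; ℓ=10 ⇒ convergent index 9
i=0: a=15 ⇒ p=15, q=1
i=1: a=1 ⇒ p=16, q=1
…
i=4: a=3 ⇒ p=265, q=17
…
i=7: a=2 ⇒ p=28901, q=1854
i=8: a=1 ⇒ p=41325, q=2651
i=9: a=1 ⇒ p=70226, q=4505
fundamental: x₁=70226, y₁=4505  (since 4931691076 − 243·20295025 = 1)

70226 4505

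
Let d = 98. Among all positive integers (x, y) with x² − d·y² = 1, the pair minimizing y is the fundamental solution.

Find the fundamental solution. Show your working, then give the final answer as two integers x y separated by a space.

√98 → a₀=9, period (1,8,1,18); ℓ=4 even so k=3
i=0: a=9 ⇒ p=9, q=1
i=1: a=1 ⇒ p=10, q=1
i=2: a=8 ⇒ p=89, q=9
i=3: a=1 ⇒ p=99, q=10
→ (99, 10).  Check: 99²=9801, 98·10²=9800, difference 1.

99 10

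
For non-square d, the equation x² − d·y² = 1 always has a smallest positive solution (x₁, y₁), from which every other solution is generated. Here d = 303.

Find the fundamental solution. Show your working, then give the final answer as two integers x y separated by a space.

2524 145

√303 = [17; 2,2,5,2,2,34, …], period ℓ=6 (even) → k=5
a_0=17:  p_0=17·1+0=17,  q_0=17·0+1=1
a_1=2:  p_1=2·17+1=35,  q_1=2·1+0=2
a_2=2:  p_2=2·35+17=87,  q_2=2·2+1=5
a_3=5:  p_3=5·87+35=470,  q_3=5·5+2=27
a_4=2:  p_4=2·470+87=1027,  q_4=2·27+5=59
a_5=2:  p_5=2·1027+470=2524,  q_5=2·59+27=145
(x₁, y₁) = (2524, 145);  2524² − 303·145² = 1 ✓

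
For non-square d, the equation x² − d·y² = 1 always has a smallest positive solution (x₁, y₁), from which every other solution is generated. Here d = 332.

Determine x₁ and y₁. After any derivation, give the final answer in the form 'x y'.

√332 → a₀=18, period (4,1,1,8,1,1,4,36); ℓ=8 even so k=7
k=0  a_k=18  p_k/q_k = 18/1
k=1  a_k=4  p_k/q_k = 73/4
k=2  a_k=1  p_k/q_k = 91/5
k=3  a_k=1  p_k/q_k = 164/9
…
k=5  a_k=1  p_k/q_k = 1567/86
k=6  a_k=1  p_k/q_k = 2970/163
k=7  a_k=4  p_k/q_k = 13447/738
(x₁, y₁) = (13447, 738);  13447² − 332·738² = 1 ✓

13447 738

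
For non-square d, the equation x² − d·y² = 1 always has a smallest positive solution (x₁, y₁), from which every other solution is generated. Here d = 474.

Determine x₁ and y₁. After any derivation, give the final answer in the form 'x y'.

193549 8890

[21; 1,3,2,1,1,…,3,1,42] for √474; ℓ=14 ⇒ convergent index 13
a_0=21:  p_0=21·1+0=21,  q_0=21·0+1=1
a_1=1:  p_1=1·21+1=22,  q_1=1·1+0=1
…
a_3=2:  p_3=2·87+22=196,  q_3=2·4+1=9
…
a_6=1:  p_6=1·479+283=762,  q_6=1·22+13=35
…
a_10=1:  p_10=1·10864+5813=16677,  q_10=1·499+267=766
…
a_12=3:  p_12=3·44218+16677=149331,  q_12=3·2031+766=6859
a_13=1:  p_13=1·149331+44218=193549,  q_13=1·6859+2031=8890
(x₁, y₁) = (193549, 8890);  193549² − 474·8890² = 1 ✓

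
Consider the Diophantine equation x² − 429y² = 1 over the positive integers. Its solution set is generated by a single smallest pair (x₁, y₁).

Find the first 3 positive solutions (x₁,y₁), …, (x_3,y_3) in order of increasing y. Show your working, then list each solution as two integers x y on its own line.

√429 = [20; 1,2,2,9,1,12,1,9,2,2,1,40, …], period ℓ=12 (even) → k=11
i=0: a=20 ⇒ p=20, q=1
i=1: a=1 ⇒ p=21, q=1
…
i=3: a=2 ⇒ p=145, q=7
…
i=7: a=1 ⇒ p=21023, q=1015
i=8: a=9 ⇒ p=208718, q=10077
…
i=10: a=2 ⇒ p=1085636, q=52415
i=11: a=1 ⇒ p=1524095, q=73584
(x₁, y₁) = (1524095, 73584);  1524095² − 429·73584² = 1 ✓
n=2: (1524095,73584)∘(1524095,73584) = (1524095·1524095+429·73584·73584, 1524095·73584+73584·1524095) = (4645731138049,224298012960)
n=3: (4645731138049,224298012960)∘(1524095,73584) = (1524095·4645731138049+429·73584·224298012960, 1524095·224298012960+73584·4645731138049) = (14161071197688057215,683702960124468816)

1524095 73584
4645731138049 224298012960
14161071197688057215 683702960124468816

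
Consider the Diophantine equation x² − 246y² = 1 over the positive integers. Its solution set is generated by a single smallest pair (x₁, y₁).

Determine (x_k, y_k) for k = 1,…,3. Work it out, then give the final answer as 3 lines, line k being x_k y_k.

[15; 1,2,5,1,14,1,5,2,1,30] for √246; ℓ=10 ⇒ convergent index 9
a_0=15:  p_0=15·1+0=15,  q_0=15·0+1=1
…
a_2=2:  p_2=2·16+15=47,  q_2=2·1+1=3
a_3=5:  p_3=5·47+16=251,  q_3=5·3+1=16
a_4=1:  p_4=1·251+47=298,  q_4=1·16+3=19
…
a_6=1:  p_6=1·4423+298=4721,  q_6=1·282+19=301
a_7=5:  p_7=5·4721+4423=28028,  q_7=5·301+282=1787
a_8=2:  p_8=2·28028+4721=60777,  q_8=2·1787+301=3875
a_9=1:  p_9=1·60777+28028=88805,  q_9=1·3875+1787=5662
fundamental: x₁=88805, y₁=5662  (since 7886328025 − 246·32058244 = 1)
n=2: (88805,5662)∘(88805,5662) = (88805·88805+246·5662·5662, 88805·5662+5662·88805) = (15772656049,1005627820)
n=3: (15772656049,1005627820)∘(88805,5662) = (88805·15772656049+246·5662·1005627820, 88805·1005627820+5662·15772656049) = (2801381440774085,178609557104538)

88805 5662
15772656049 1005627820
2801381440774085 178609557104538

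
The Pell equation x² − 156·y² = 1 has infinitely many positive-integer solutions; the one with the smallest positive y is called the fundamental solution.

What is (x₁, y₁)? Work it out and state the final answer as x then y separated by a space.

√156 = [12; 2,24, …], period ℓ=2 (even) → k=1
step 0: (12, 1)  from 12·(1,0) + (0,1)
step 1: (25, 2)  from 2·(12,1) + (1,0)
(x₁, y₁) = (25, 2);  25² − 156·2² = 1 ✓

25 2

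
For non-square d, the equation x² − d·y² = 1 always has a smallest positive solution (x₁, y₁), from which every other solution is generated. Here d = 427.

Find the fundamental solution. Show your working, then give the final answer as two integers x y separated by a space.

62 3

√427 → a₀=20, period (1,1,1,40); ℓ=4 even so k=3
k=0  a_k=20  p_k/q_k = 20/1
k=1  a_k=1  p_k/q_k = 21/1
k=2  a_k=1  p_k/q_k = 41/2
k=3  a_k=1  p_k/q_k = 62/3
→ (62, 3).  Check: 62²=3844, 427·3²=3843, difference 1.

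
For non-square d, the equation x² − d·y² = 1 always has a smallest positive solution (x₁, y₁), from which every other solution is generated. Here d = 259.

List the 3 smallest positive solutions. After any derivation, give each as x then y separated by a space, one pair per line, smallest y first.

√259 → a₀=16, period (10,1,2,3,4,3,2,1,10,32); ℓ=10 even so k=9
k=0  a_k=16  p_k/q_k = 16/1
…
k=3  a_k=2  p_k/q_k = 515/32
k=4  a_k=3  p_k/q_k = 1722/107
…
k=8  a_k=1  p_k/q_k = 79196/4921
k=9  a_k=10  p_k/q_k = 847225/52644
fundamental: x₁=847225, y₁=52644  (since 717790200625 − 259·2771390736 = 1)
(847225+52644√259)^2 = 1435580401249 + 89202625800√259
(847225+52644√259)^3 = 2432519210895520825 + 151149389286757356√259

847225 52644
1435580401249 89202625800
2432519210895520825 151149389286757356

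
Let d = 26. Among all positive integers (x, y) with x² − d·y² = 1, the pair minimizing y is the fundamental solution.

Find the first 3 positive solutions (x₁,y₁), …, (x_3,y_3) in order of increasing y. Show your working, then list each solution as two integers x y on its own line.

51 10
5201 1020
530451 104030

√26 = [5; 10, …], period ℓ=1 (odd) → k=1
step 0: (5, 1)  from 5·(1,0) + (0,1)
step 1: (51, 10)  from 10·(5,1) + (1,0)
(x₁, y₁) = (51, 10);  51² − 26·10² = 1 ✓
k=2:  x_2 = 51·51+26·10·10 = 5201,  y_2 = 51·10+10·51 = 1020
k=3:  x_3 = 51·5201+26·10·1020 = 530451,  y_3 = 51·1020+10·5201 = 104030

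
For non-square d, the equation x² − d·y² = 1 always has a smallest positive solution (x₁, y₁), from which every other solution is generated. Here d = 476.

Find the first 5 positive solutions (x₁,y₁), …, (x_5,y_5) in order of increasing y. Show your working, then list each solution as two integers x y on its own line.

28799 1320
1658764801 76029360
95541534979199 4379139075960
5503001330073139201 252229652421114720
316961870514011136719999 14527923515772226566600

√476 = [21; 1,4,2,10,2,4,1,42, …], period ℓ=8 (even) → k=7
step 0: (21, 1)  from 21·(1,0) + (0,1)
…
step 2: (109, 5)  from 4·(22,1) + (21,1)
step 3: (240, 11)  from 2·(109,5) + (22,1)
step 4: (2509, 115)  from 10·(240,11) + (109,5)
step 5: (5258, 241)  from 2·(2509,115) + (240,11)
step 6: (23541, 1079)  from 4·(5258,241) + (2509,115)
step 7: (28799, 1320)  from 1·(23541,1079) + (5258,241)
fundamental: x₁=28799, y₁=1320  (since 829382401 − 476·1742400 = 1)
(28799+1320√476)^2 = 1658764801 + 76029360√476
(28799+1320√476)^3 = 95541534979199 + 4379139075960√476
(28799+1320√476)^4 = 5503001330073139201 + 252229652421114720√476
(28799+1320√476)^5 = 316961870514011136719999 + 14527923515772226566600√476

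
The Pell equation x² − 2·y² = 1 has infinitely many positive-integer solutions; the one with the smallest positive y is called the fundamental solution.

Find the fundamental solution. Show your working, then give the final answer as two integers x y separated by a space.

3 2

[1; 2] for √2; ℓ=1 ⇒ convergent index 1
i=0: a=1 ⇒ p=1, q=1
i=1: a=2 ⇒ p=3, q=2
fundamental: x₁=3, y₁=2  (since 9 − 2·4 = 1)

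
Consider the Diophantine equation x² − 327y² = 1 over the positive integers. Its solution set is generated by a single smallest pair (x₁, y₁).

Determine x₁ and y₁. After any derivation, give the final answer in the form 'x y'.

217 12

√327 → a₀=18, period (12,36); ℓ=2 even so k=1
a_0=18:  p_0=18·1+0=18,  q_0=18·0+1=1
a_1=12:  p_1=12·18+1=217,  q_1=12·1+0=12
(x₁, y₁) = (217, 12);  217² − 327·12² = 1 ✓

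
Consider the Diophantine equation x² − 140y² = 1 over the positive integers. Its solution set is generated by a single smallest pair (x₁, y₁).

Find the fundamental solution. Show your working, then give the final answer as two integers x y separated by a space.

71 6

d=140: √d = [11; 1,4,1,22] (ℓ=4, even), read p_3/q_3
i=0: a=11 ⇒ p=11, q=1
…
i=2: a=4 ⇒ p=59, q=5
i=3: a=1 ⇒ p=71, q=6
fundamental: x₁=71, y₁=6  (since 5041 − 140·36 = 1)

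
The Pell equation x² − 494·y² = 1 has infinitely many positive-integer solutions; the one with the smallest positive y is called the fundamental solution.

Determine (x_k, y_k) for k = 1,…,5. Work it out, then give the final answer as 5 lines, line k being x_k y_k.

73035 3286
10668222449 479986020
1558307253052395 70111557938114
227621940442695115201 10241195267540325960
33248736838906168224357675 1495931392659503855039086

d=494: √d = [22; 4,2,2,1,2,1,2,2,4,44] (ℓ=10, even), read p_9/q_9
k=0  a_k=22  p_k/q_k = 22/1
…
k=2  a_k=2  p_k/q_k = 200/9
k=3  a_k=2  p_k/q_k = 489/22
k=4  a_k=1  p_k/q_k = 689/31
k=5  a_k=2  p_k/q_k = 1867/84
k=6  a_k=1  p_k/q_k = 2556/115
k=7  a_k=2  p_k/q_k = 6979/314
k=8  a_k=2  p_k/q_k = 16514/743
k=9  a_k=4  p_k/q_k = 73035/3286
fundamental: x₁=73035, y₁=3286  (since 5334111225 − 494·10797796 = 1)
n=2: (73035,3286)∘(73035,3286) = (73035·73035+494·3286·3286, 73035·3286+3286·73035) = (10668222449,479986020)
n=3: (10668222449,479986020)∘(73035,3286) = (73035·10668222449+494·3286·479986020, 73035·479986020+3286·10668222449) = (1558307253052395,70111557938114)
n=4: (1558307253052395,70111557938114)∘(73035,3286) = (73035·1558307253052395+494·3286·70111557938114, 73035·70111557938114+3286·1558307253052395) = (227621940442695115201,10241195267540325960)
n=5: (227621940442695115201,10241195267540325960)∘(73035,3286) = (73035·227621940442695115201+494·3286·10241195267540325960, 73035·10241195267540325960+3286·227621940442695115201) = (33248736838906168224357675,1495931392659503855039086)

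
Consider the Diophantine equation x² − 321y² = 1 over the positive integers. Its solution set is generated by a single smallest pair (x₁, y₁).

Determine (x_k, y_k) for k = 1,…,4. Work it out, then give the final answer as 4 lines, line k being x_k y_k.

√321 = [17; 1,10,1,34, …], period ℓ=4 (even) → k=3
step 0: (17, 1)  from 17·(1,0) + (0,1)
step 1: (18, 1)  from 1·(17,1) + (1,0)
step 2: (197, 11)  from 10·(18,1) + (17,1)
step 3: (215, 12)  from 1·(197,11) + (18,1)
(x₁, y₁) = (215, 12);  215² − 321·12² = 1 ✓
n=2: (215,12)∘(215,12) = (215·215+321·12·12, 215·12+12·215) = (92449,5160)
n=3: (92449,5160)∘(215,12) = (215·92449+321·12·5160, 215·5160+12·92449) = (39752855,2218788)
n=4: (39752855,2218788)∘(215,12) = (215·39752855+321·12·2218788, 215·2218788+12·39752855) = (17093635201,954073680)

215 12
92449 5160
39752855 2218788
17093635201 954073680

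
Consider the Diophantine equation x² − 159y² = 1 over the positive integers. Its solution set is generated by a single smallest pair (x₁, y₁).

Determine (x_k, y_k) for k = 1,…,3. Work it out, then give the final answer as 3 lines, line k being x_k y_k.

1324 105
3505951 278040
9283756924 736249815

√159 = [12; 1,1,1,1,3,1,1,1,1,24, …], period ℓ=10 (even) → k=9
step 0: (12, 1)  from 12·(1,0) + (0,1)
step 1: (13, 1)  from 1·(12,1) + (1,0)
step 2: (25, 2)  from 1·(13,1) + (12,1)
…
step 4: (63, 5)  from 1·(38,3) + (25,2)
…
step 8: (807, 64)  from 1·(517,41) + (290,23)
step 9: (1324, 105)  from 1·(807,64) + (517,41)
fundamental: x₁=1324, y₁=105  (since 1752976 − 159·11025 = 1)
(1324+105√159)^2 = 3505951 + 278040√159
(1324+105√159)^3 = 9283756924 + 736249815√159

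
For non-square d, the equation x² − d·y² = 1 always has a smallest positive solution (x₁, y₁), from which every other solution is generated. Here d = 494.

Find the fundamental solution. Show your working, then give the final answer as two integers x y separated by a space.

73035 3286

√494 = [22; 4,2,2,1,2,1,2,2,4,44, …], period ℓ=10 (even) → k=9
k=0  a_k=22  p_k/q_k = 22/1
k=1  a_k=4  p_k/q_k = 89/4
k=2  a_k=2  p_k/q_k = 200/9
k=3  a_k=2  p_k/q_k = 489/22
…
k=5  a_k=2  p_k/q_k = 1867/84
…
k=8  a_k=2  p_k/q_k = 16514/743
k=9  a_k=4  p_k/q_k = 73035/3286
fundamental: x₁=73035, y₁=3286  (since 5334111225 − 494·10797796 = 1)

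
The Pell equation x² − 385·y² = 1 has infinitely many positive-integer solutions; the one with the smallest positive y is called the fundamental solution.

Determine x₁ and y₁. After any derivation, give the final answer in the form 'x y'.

√385 = [19; 1,1,1,1,1,…,1,1,38, …], period ℓ=16 (even) → k=15
i=0: a=19 ⇒ p=19, q=1
i=1: a=1 ⇒ p=20, q=1
…
i=3: a=1 ⇒ p=59, q=3
…
i=8: a=2 ⇒ p=2021, q=103
i=9: a=1 ⇒ p=2747, q=140
i=10: a=3 ⇒ p=10262, q=523
i=11: a=1 ⇒ p=13009, q=663
i=12: a=1 ⇒ p=23271, q=1186
i=13: a=1 ⇒ p=36280, q=1849
i=14: a=1 ⇒ p=59551, q=3035
i=15: a=1 ⇒ p=95831, q=4884
fundamental: x₁=95831, y₁=4884  (since 9183580561 − 385·23853456 = 1)

95831 4884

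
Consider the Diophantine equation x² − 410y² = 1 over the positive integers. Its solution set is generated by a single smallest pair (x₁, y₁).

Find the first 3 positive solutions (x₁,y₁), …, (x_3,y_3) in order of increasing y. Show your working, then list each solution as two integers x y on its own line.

√410 → a₀=20, period (4,40); ℓ=2 even so k=1
i=0: a=20 ⇒ p=20, q=1
i=1: a=4 ⇒ p=81, q=4
fundamental: x₁=81, y₁=4  (since 6561 − 410·16 = 1)
k=2:  x_2 = 81·81+410·4·4 = 13121,  y_2 = 81·4+4·81 = 648
k=3:  x_3 = 81·13121+410·4·648 = 2125521,  y_3 = 81·648+4·13121 = 104972

81 4
13121 648
2125521 104972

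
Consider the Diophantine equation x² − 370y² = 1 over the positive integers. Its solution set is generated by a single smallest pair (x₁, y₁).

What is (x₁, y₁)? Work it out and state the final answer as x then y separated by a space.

√370 → a₀=19, period (4,4,38); ℓ=3 odd so k=5
a_0=19:  p_0=19·1+0=19,  q_0=19·0+1=1
…
a_4=4:  p_4=4·12503+327=50339,  q_4=4·650+17=2617
a_5=4:  p_5=4·50339+12503=213859,  q_5=4·2617+650=11118
(x₁, y₁) = (213859, 11118);  213859² − 370·11118² = 1 ✓

213859 11118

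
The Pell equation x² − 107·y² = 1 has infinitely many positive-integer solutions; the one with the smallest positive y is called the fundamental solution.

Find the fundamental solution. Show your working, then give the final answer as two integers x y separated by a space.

[10; 2,1,9,1,2,20] for √107; ℓ=6 ⇒ convergent index 5
step 0: (10, 1)  from 10·(1,0) + (0,1)
step 1: (21, 2)  from 2·(10,1) + (1,0)
step 2: (31, 3)  from 1·(21,2) + (10,1)
…
step 4: (331, 32)  from 1·(300,29) + (31,3)
step 5: (962, 93)  from 2·(331,32) + (300,29)
→ (962, 93).  Check: 962²=925444, 107·93²=925443, difference 1.

962 93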